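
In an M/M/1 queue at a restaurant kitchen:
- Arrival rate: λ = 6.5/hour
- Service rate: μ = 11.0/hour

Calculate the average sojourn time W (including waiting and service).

First, compute utilization: ρ = λ/μ = 6.5/11.0 = 0.5909
For M/M/1: W = 1/(μ-λ)
W = 1/(11.0-6.5) = 1/4.50
W = 0.2222 hours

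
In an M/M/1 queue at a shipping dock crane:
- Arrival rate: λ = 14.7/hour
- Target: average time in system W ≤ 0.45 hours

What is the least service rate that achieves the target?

For M/M/1: W = 1/(μ-λ)
Need W ≤ 0.45, so 1/(μ-λ) ≤ 0.45
μ - λ ≥ 1/0.45 = 2.2222
μ ≥ 14.7 + 2.2222 = 16.9222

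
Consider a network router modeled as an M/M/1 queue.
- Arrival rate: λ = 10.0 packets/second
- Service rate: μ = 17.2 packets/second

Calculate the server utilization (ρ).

Server utilization: ρ = λ/μ
ρ = 10.0/17.2 = 0.5814
The server is busy 58.14% of the time.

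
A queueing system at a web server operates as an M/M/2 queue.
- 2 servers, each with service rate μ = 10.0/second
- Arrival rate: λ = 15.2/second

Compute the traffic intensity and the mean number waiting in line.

Traffic intensity: ρ = λ/(cμ) = 15.2/(2×10.0) = 0.7600
Since ρ = 0.7600 < 1, system is stable.
Offered load a = λ/μ = cρ = 15.2/10.0 = 1.5200
P₀ = [ Σₙ₌₀^1 aⁿ/n! + a^2/(2!(1-ρ)) ]⁻¹
Σ = a^0/0! + a^1/1! = 1.0000 + 1.5200 = 2.5200
a^2/(2!(1-ρ)) = 2.3104/(2 × 0.2400) = 4.8133
P₀ = 1/(2.5200 + 4.8133) = 0.1364
Lq = P₀·a^2·ρ / (2!(1-ρ)²) = 0.136364 × 2.31040 × 0.760000 / (2 × 0.0576000) = 2.0785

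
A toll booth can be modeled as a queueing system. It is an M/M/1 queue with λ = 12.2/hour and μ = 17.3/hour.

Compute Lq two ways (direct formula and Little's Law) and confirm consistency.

Method 1 (direct): Lq = λ²/(μ(μ-λ)) = 148.84/(17.3 × 5.10) = 1.6870

Method 2 (Little's Law):
W = 1/(μ-λ) = 1/5.10 = 0.1960784
Wq = W - 1/μ = 0.1960784 - 0.05780347 = 0.138275
Lq = λWq = 12.2 × 0.138275 = 1.6870 ✔ (matches Method 1)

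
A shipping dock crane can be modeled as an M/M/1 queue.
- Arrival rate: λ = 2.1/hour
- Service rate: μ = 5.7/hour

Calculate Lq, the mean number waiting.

ρ = λ/μ = 2.1/5.7 = 0.3684
For M/M/1: Lq = λ²/(μ(μ-λ))
Lq = 4.41/(5.7 × 3.60)
Lq = 0.2149 containers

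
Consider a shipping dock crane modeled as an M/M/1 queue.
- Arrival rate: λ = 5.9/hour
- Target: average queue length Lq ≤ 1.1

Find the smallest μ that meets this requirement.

For M/M/1: Lq = λ²/(μ(μ-λ))
Need Lq ≤ 1.1, i.e. μ(μ-λ) ≥ λ²/1.1
μ² - 5.9μ - 34.81/1.1 ≥ 0  →  μ² - 5.9μ - 31.64545 ≥ 0
Quadratic formula (positive root): μ = [λ + √(λ² + 4×31.64545)]/2
Discriminant: 34.81 + 4×31.64545 = 161.3918, √161.3918 = 12.7040
μ ≥ (5.9 + 12.7040)/2 = 9.3020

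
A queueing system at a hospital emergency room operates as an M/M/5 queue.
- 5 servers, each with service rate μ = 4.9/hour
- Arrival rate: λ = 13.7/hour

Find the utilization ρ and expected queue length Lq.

Traffic intensity: ρ = λ/(cμ) = 13.7/(5×4.9) = 0.5592
Since ρ = 0.5592 < 1, system is stable.
Offered load a = λ/μ = cρ = 13.7/4.9 = 2.7959
P₀ = [ Σₙ₌₀^4 aⁿ/n! + a^5/(5!(1-ρ)) ]⁻¹
Σ = a^0/0! + a^1/1! + a^2/2! + a^3/3! + a^4/4! = 1.0000 + 2.7959 + 3.9086 + 3.6427 + 2.5462 = 13.8934
a^5/(5!(1-ρ)) = 170.8529/(120 × 0.440816) = 3.2299
P₀ = 1/(13.8934 + 3.2299) = 0.05840
Lq = P₀·a^5·ρ / (5!(1-ρ)²) = 0.05840 × 170.8529 × 0.5592 / (120 × 0.1943) = 0.2393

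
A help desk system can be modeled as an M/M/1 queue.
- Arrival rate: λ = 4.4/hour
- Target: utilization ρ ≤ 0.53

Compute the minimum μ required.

ρ = λ/μ, so μ = λ/ρ
μ ≥ 4.4/0.53 = 8.3019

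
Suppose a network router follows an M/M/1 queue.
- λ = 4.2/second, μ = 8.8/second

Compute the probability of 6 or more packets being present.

ρ = λ/μ = 4.2/8.8 = 0.4773
P(N ≥ n) = ρⁿ
P(N ≥ 6) = 0.4773^6
P(N ≥ 6) = 0.01182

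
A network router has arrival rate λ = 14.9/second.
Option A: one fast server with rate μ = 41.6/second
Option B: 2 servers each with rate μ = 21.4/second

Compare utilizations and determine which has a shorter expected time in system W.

Option A: single server μ = 41.6 (M/M/1)
  ρ_A = 14.9/41.6 = 0.3582
  W_A = 1/(μ-λ) = 1/(41.6-14.9) = 1/26.70 = 0.03745

Option B: 2 servers μ = 21.4 (M/M/2)
  ρ_B = λ/(cμ) = 14.9/(2×21.4) = 0.3481
  Offered load a = λ/μ = cρ = 14.9/21.4 = 0.6963
  P₀ = [ Σₙ₌₀^1 aⁿ/n! + a^2/(2!(1-ρ)) ]⁻¹
  Σ = a^0/0! + a^1/1! = 1.0000 + 0.6963 = 1.6963
  a^2/(2!(1-ρ)) = 0.4848/(2 × 0.6519) = 0.3718
  P₀ = 1/(1.6963 + 0.3718) = 0.4835
  Lq = P₀·a^2·ρ / (2!(1-ρ)²) = 0.4835 × 0.4848 × 0.3481 / (2 × 0.4249) = 0.09602
  Wq_B = Lq/λ = 0.09602/14.9 = 0.006444
  W_B = Wq_B + 1/μ = 0.006444 + 0.04673 = 0.05317

Since W_A = 0.03745 < W_B = 0.05317, Option A (single fast server) has the shorter time in system.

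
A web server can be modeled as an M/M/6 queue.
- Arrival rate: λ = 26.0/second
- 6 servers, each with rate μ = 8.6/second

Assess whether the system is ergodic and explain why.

Stability requires ρ = λ/(cμ) < 1
ρ = 26.0/(6 × 8.6) = 26.0/51.60 = 0.5039
Since 0.5039 < 1, the system is STABLE.
The servers are busy 50.39% of the time.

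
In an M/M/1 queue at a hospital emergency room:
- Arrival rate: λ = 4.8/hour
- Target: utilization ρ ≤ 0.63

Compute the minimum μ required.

ρ = λ/μ, so μ = λ/ρ
μ ≥ 4.8/0.63 = 7.6190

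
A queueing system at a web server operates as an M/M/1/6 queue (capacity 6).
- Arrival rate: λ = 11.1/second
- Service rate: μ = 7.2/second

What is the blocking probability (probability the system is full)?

ρ = λ/μ = 11.1/7.2 = 1.54167
P₀ = (1-ρ)/(1-ρ^(K+1)) = (1-1.54167)/(1-1.54167^7) = -0.5417/-19.6986 = 0.02750
P_K = P₀×ρ^K = 0.02750 × 1.54167^6 = 0.02750 × 13.4261 = 0.3692
Blocking probability = 36.92%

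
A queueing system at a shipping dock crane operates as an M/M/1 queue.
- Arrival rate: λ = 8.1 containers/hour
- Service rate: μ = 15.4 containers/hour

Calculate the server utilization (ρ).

Server utilization: ρ = λ/μ
ρ = 8.1/15.4 = 0.5260
The server is busy 52.60% of the time.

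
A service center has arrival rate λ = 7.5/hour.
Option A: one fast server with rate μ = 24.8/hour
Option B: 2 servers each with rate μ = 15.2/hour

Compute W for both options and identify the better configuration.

Option A: single server μ = 24.8 (M/M/1)
  ρ_A = 7.5/24.8 = 0.3024
  W_A = 1/(μ-λ) = 1/(24.8-7.5) = 1/17.30 = 0.05780

Option B: 2 servers μ = 15.2 (M/M/2)
  ρ_B = λ/(cμ) = 7.5/(2×15.2) = 0.2467
  Offered load a = λ/μ = cρ = 7.5/15.2 = 0.4934
  P₀ = [ Σₙ₌₀^1 aⁿ/n! + a^2/(2!(1-ρ)) ]⁻¹
  Σ = a^0/0! + a^1/1! = 1.0000 + 0.4934 = 1.4934
  a^2/(2!(1-ρ)) = 0.2435/(2 × 0.7533) = 0.1616
  P₀ = 1/(1.4934 + 0.1616) = 0.6042
  Lq = P₀·a^2·ρ / (2!(1-ρ)²) = 0.6042 × 0.2435 × 0.2467 / (2 × 0.5674) = 0.03198
  Wq_B = Lq/λ = 0.03198/7.5 = 0.004264
  W_B = Wq_B + 1/μ = 0.004264 + 0.06579 = 0.07005

Since W_A = 0.05780 < W_B = 0.07005, Option A (single fast server) has the shorter time in system.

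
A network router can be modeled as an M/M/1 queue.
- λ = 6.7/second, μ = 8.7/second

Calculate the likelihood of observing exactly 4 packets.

ρ = λ/μ = 6.7/8.7 = 0.7701
P(n) = (1-ρ)ρⁿ
P(4) = (1-0.7701) × 0.7701^4
P(4) = 0.2299 × 0.3517
P(4) = 0.08086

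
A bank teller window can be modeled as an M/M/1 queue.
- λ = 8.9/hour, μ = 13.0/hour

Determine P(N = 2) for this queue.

ρ = λ/μ = 8.9/13.0 = 0.6846
P(n) = (1-ρ)ρⁿ
P(2) = (1-0.6846) × 0.6846^2
P(2) = 0.3154 × 0.4687
P(2) = 0.1478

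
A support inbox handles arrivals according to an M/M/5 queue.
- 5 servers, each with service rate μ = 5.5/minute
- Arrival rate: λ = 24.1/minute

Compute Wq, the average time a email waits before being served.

Traffic intensity: ρ = λ/(cμ) = 24.1/(5×5.5) = 0.8764
Since ρ = 0.8764 < 1, system is stable.
Offered load a = λ/μ = cρ = 24.1/5.5 = 4.3818
P₀ = [ Σₙ₌₀^4 aⁿ/n! + a^5/(5!(1-ρ)) ]⁻¹
Σ = a^0/0! + a^1/1! + a^2/2! + a^3/3! + a^4/4! = 1.0000 + 4.3818 + 9.6002 + 14.0221 + 15.3605 = 44.3646
a^5/(5!(1-ρ)) = 1615.3691/(120 × 0.1236364) = 108.8790
P₀ = 1/(44.3646 + 108.8790) = 0.006526
Lq = P₀·a^5·ρ / (5!(1-ρ)²) = 0.0065256 × 1615.3691 × 0.87636 / (120 × 0.015286) = 5.0362
Wq = Lq/λ = 5.0362/24.1 = 0.2090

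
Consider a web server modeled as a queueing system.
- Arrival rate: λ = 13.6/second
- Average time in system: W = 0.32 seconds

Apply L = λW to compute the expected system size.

Little's Law: L = λW
L = 13.6 × 0.32 = 4.3520 requests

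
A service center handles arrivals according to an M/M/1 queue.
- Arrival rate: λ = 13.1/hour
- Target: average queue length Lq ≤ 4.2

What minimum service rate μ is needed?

For M/M/1: Lq = λ²/(μ(μ-λ))
Need Lq ≤ 4.2, i.e. μ(μ-λ) ≥ λ²/4.2
μ² - 13.1μ - 171.61/4.2 ≥ 0  →  μ² - 13.1μ - 40.85952 ≥ 0
Quadratic formula (positive root): μ = [λ + √(λ² + 4×40.85952)]/2
Discriminant: 171.61 + 4×40.85952 = 335.0481, √335.0481 = 18.30432
μ ≥ (13.1 + 18.30432)/2 = 15.7022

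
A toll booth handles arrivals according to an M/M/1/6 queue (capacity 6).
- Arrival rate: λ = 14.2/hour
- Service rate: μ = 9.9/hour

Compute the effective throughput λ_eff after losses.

ρ = λ/μ = 14.2/9.9 = 1.43434
P₀ = (1-ρ)/(1-ρ^(K+1)) = (1-1.43434)/(1-1.43434^7) = -0.4343/-11.4901 = 0.03780
P_K = P₀×ρ^K = 0.03780 × 1.43434^6 = 0.03780 × 8.7079 = 0.3292
λ_eff = λ(1-P_K) = 14.2 × (1 - 0.32917) = 14.2 × 0.67083 = 9.5258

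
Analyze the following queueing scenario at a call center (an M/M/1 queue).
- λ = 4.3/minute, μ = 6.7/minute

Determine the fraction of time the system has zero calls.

ρ = λ/μ = 4.3/6.7 = 0.6418
P(0) = 1 - ρ = 1 - 0.6418 = 0.3582
The server is idle 35.82% of the time.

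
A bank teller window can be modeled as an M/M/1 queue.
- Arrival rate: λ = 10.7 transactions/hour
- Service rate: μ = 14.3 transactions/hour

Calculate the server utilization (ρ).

Server utilization: ρ = λ/μ
ρ = 10.7/14.3 = 0.7483
The server is busy 74.83% of the time.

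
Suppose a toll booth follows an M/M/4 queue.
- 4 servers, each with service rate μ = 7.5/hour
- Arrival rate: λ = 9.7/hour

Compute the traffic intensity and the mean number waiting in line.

Traffic intensity: ρ = λ/(cμ) = 9.7/(4×7.5) = 0.3233
Since ρ = 0.3233 < 1, system is stable.
Offered load a = λ/μ = cρ = 9.7/7.5 = 1.2933
P₀ = [ Σₙ₌₀^3 aⁿ/n! + a^4/(4!(1-ρ)) ]⁻¹
Σ = a^0/0! + a^1/1! + a^2/2! + a^3/3! = 1.0000 + 1.2933 + 0.8364 + 0.3606 = 3.4903
a^4/(4!(1-ρ)) = 2.7980/(24 × 0.6767) = 0.1723
P₀ = 1/(3.4903 + 0.1723) = 0.2730
Lq = P₀·a^4·ρ / (4!(1-ρ)²) = 0.27303 × 2.7980 × 0.32333 / (24 × 0.45788) = 0.02248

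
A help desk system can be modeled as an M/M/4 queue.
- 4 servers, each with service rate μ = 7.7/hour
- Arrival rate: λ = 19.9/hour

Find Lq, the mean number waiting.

Traffic intensity: ρ = λ/(cμ) = 19.9/(4×7.7) = 0.6461
Since ρ = 0.6461 < 1, system is stable.
Offered load a = λ/μ = cρ = 19.9/7.7 = 2.5844
P₀ = [ Σₙ₌₀^3 aⁿ/n! + a^4/(4!(1-ρ)) ]⁻¹
Σ = a^0/0! + a^1/1! + a^2/2! + a^3/3! = 1.0000 + 2.5844 + 3.3396 + 2.8770 = 9.8010
a^4/(4!(1-ρ)) = 44.6118/(24 × 0.353896) = 5.2525
P₀ = 1/(9.8010 + 5.2525) = 0.06643
Lq = P₀·a^4·ρ / (4!(1-ρ)²) = 0.066430 × 44.6118 × 0.64610 / (24 × 0.12524) = 0.6370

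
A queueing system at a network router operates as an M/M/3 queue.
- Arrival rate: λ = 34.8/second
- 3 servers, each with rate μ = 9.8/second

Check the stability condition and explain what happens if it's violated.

Stability requires ρ = λ/(cμ) < 1
ρ = 34.8/(3 × 9.8) = 34.8/29.40 = 1.1837
Since 1.1837 ≥ 1, the system is UNSTABLE.
Need c > λ/μ = 34.8/9.8 = 3.55.
Minimum servers needed: c = 4.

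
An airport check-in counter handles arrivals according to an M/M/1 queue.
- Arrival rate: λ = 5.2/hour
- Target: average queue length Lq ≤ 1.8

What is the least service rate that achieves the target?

For M/M/1: Lq = λ²/(μ(μ-λ))
Need Lq ≤ 1.8, i.e. μ(μ-λ) ≥ λ²/1.8
μ² - 5.2μ - 27.04/1.8 ≥ 0  →  μ² - 5.2μ - 15.02222 ≥ 0
Quadratic formula (positive root): μ = [λ + √(λ² + 4×15.02222)]/2
Discriminant: 27.04 + 4×15.02222 = 87.1289, √87.1289 = 9.33429
μ ≥ (5.2 + 9.33429)/2 = 7.2671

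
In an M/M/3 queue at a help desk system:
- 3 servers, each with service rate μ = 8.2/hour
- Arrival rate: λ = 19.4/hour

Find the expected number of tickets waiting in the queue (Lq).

Traffic intensity: ρ = λ/(cμ) = 19.4/(3×8.2) = 0.7886
Since ρ = 0.7886 < 1, system is stable.
Offered load a = λ/μ = cρ = 19.4/8.2 = 2.3659
P₀ = [ Σₙ₌₀^2 aⁿ/n! + a^3/(3!(1-ρ)) ]⁻¹
Σ = a^0/0! + a^1/1! + a^2/2! = 1.0000 + 2.3659 + 2.7986 = 6.1645
a^3/(3!(1-ρ)) = 13.2423/(6 × 0.211382) = 10.4410
P₀ = 1/(6.1645 + 10.4410) = 0.06022
Lq = P₀·a^3·ρ / (3!(1-ρ)²) = 0.06022 × 13.2423 × 0.7886 / (6 × 0.04468) = 2.3458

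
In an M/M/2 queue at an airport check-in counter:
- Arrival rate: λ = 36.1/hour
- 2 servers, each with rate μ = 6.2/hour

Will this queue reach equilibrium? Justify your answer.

Stability requires ρ = λ/(cμ) < 1
ρ = 36.1/(2 × 6.2) = 36.1/12.40 = 2.9113
Since 2.9113 ≥ 1, the system is UNSTABLE.
Need c > λ/μ = 36.1/6.2 = 5.82.
Minimum servers needed: c = 6.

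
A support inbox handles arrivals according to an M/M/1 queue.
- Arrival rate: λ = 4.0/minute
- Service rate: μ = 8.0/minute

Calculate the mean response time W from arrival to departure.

First, compute utilization: ρ = λ/μ = 4.0/8.0 = 0.5000
For M/M/1: W = 1/(μ-λ)
W = 1/(8.0-4.0) = 1/4.00
W = 0.2500 minutes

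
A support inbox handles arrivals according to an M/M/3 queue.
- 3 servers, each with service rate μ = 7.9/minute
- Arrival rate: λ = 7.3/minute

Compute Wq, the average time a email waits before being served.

Traffic intensity: ρ = λ/(cμ) = 7.3/(3×7.9) = 0.3080
Since ρ = 0.3080 < 1, system is stable.
Offered load a = λ/μ = cρ = 7.3/7.9 = 0.9241
P₀ = [ Σₙ₌₀^2 aⁿ/n! + a^3/(3!(1-ρ)) ]⁻¹
Σ = a^0/0! + a^1/1! + a^2/2! = 1.0000 + 0.9241 + 0.4269 = 2.3510
a^3/(3!(1-ρ)) = 0.7890/(6 × 0.6920) = 0.1900
P₀ = 1/(2.3510 + 0.1900) = 0.3935
Lq = P₀·a^3·ρ / (3!(1-ρ)²) = 0.3935 × 0.7890 × 0.3080 / (6 × 0.4788) = 0.03329
Wq = Lq/λ = 0.03329/7.3 = 0.004560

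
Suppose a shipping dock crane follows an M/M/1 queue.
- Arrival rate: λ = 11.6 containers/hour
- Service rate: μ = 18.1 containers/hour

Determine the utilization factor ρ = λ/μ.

Server utilization: ρ = λ/μ
ρ = 11.6/18.1 = 0.6409
The server is busy 64.09% of the time.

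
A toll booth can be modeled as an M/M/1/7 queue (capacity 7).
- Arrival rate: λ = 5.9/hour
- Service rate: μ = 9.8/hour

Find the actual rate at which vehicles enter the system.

ρ = λ/μ = 5.9/9.8 = 0.60204
P₀ = (1-ρ)/(1-ρ^(K+1)) = (1-0.60204)/(1-0.60204^8) = 0.39796/0.98274 = 0.4049
P_K = P₀×ρ^K = 0.4049 × 0.60204^7 = 0.4049 × 0.02867 = 0.01161
λ_eff = λ(1-P_K) = 5.9 × (1 - 0.01161) = 5.9 × 0.98839 = 5.8315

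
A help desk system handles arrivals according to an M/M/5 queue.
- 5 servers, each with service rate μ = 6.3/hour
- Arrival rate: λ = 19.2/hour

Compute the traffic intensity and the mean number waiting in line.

Traffic intensity: ρ = λ/(cμ) = 19.2/(5×6.3) = 0.6095
Since ρ = 0.6095 < 1, system is stable.
Offered load a = λ/μ = cρ = 19.2/6.3 = 3.0476
P₀ = [ Σₙ₌₀^4 aⁿ/n! + a^5/(5!(1-ρ)) ]⁻¹
Σ = a^0/0! + a^1/1! + a^2/2! + a^3/3! + a^4/4! = 1.00000 + 3.04762 + 4.64399 + 4.71771 + 3.59444 = 17.0038
a^5/(5!(1-ρ)) = 262.9078/(120 × 0.39048) = 5.6108
P₀ = 1/(17.0038 + 5.6108) = 0.04422
Lq = P₀·a^5·ρ / (5!(1-ρ)²) = 0.044219 × 262.9078 × 0.60952 / (120 × 0.15247) = 0.3873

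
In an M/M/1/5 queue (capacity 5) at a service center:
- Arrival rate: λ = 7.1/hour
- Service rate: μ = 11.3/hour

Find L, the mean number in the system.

ρ = λ/μ = 7.1/11.3 = 0.62832
P₀ = (1-ρ)/(1-ρ^(K+1)) = (1-0.62832)/(1-0.62832^6) = 0.37168/0.93847 = 0.3960
P_K = P₀×ρ^K = 0.3960 × 0.62832^5 = 0.3960 × 0.09793 = 0.03878
L = ρ[1 - (K+1)ρ^K + Kρ^(K+1)] / [(1-ρ)(1-ρ^(K+1))]
L = 0.62832 × (1 - 6×0.09793 + 5×0.06153) / ((1 - 0.62832) × (1 - 0.06153)) = 1.2971 customers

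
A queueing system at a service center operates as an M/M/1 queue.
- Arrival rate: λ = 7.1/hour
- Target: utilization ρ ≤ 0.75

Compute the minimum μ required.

ρ = λ/μ, so μ = λ/ρ
μ ≥ 7.1/0.75 = 9.4667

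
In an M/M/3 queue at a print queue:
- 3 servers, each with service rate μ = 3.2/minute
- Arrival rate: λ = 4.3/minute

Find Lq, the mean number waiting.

Traffic intensity: ρ = λ/(cμ) = 4.3/(3×3.2) = 0.4479
Since ρ = 0.4479 < 1, system is stable.
Offered load a = λ/μ = cρ = 4.3/3.2 = 1.3437
P₀ = [ Σₙ₌₀^2 aⁿ/n! + a^3/(3!(1-ρ)) ]⁻¹
Σ = a^0/0! + a^1/1! + a^2/2! = 1.00000 + 1.34375 + 0.902832 = 3.2466
a^3/(3!(1-ρ)) = 2.4264/(6 × 0.5521) = 0.7325
P₀ = 1/(3.2466 + 0.7325) = 0.2513
Lq = P₀·a^3·ρ / (3!(1-ρ)²) = 0.25132 × 2.4264 × 0.44792 / (6 × 0.30480) = 0.1494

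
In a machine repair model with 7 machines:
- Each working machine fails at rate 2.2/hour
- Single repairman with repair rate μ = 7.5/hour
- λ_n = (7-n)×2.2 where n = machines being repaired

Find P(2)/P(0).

P(2)/P(0) = ∏_{i=0}^{2-1} λ_i/μ_{i+1}
= (7-0)×2.2/7.5 × (7-1)×2.2/7.5
= 3.6139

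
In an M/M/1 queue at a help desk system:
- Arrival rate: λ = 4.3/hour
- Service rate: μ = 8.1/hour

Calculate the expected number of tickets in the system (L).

ρ = λ/μ = 4.3/8.1 = 0.5309
For M/M/1: L = λ/(μ-λ)
L = 4.3/(8.1-4.3) = 4.3/3.80
L = 1.1316 tickets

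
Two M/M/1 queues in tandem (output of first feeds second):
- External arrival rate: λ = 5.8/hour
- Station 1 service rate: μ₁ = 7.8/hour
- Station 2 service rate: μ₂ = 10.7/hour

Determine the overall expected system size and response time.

By Jackson's theorem, each station behaves as independent M/M/1.
Station 1: ρ₁ = 5.8/7.8 = 0.7436, L₁ = ρ₁/(1-ρ₁) = λ/(μ₁-λ) = 5.8/2.00 = 2.9000
Station 2: ρ₂ = 5.8/10.7 = 0.5421, L₂ = ρ₂/(1-ρ₂) = λ/(μ₂-λ) = 5.8/4.90 = 1.1837
Total: L = L₁ + L₂ = 2.9000 + 1.1837 = 4.0837
W = L/λ = 4.0837/5.8 = 0.7041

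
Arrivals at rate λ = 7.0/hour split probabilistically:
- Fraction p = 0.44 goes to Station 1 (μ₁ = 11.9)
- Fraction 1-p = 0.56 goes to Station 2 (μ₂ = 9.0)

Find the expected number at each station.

Effective rates: λ₁ = 7.0×0.44 = 3.08, λ₂ = 7.0×0.56 = 3.92
Station 1: ρ₁ = 3.08/11.9 = 0.2588, L₁ = ρ₁/(1-ρ₁) = 0.2588/(1-0.2588) = 0.3492
Station 2: ρ₂ = 3.92/9.0 = 0.43556, L₂ = ρ₂/(1-ρ₂) = 0.43556/(1-0.43556) = 0.7717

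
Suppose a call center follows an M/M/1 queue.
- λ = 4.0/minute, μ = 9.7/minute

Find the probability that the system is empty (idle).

ρ = λ/μ = 4.0/9.7 = 0.4124
P(0) = 1 - ρ = 1 - 0.4124 = 0.5876
The server is idle 58.76% of the time.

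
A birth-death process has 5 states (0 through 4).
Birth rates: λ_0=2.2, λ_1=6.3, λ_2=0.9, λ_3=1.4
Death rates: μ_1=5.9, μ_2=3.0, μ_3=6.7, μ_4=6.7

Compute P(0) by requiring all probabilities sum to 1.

Ratios P(n)/P(0) = (λ₀···λₙ₋₁)/(μ₁···μₙ):
P(1)/P(0) = (2.2)/(5.9) = 0.37288
P(2)/P(0) = (2.2×6.3)/(5.9×3.0) = 0.78305
P(3)/P(0) = (2.2×6.3×0.9)/(5.9×3.0×6.7) = 0.10519
P(4)/P(0) = (2.2×6.3×0.9×1.4)/(5.9×3.0×6.7×6.7) = 0.021979

Normalization: ∑ P(n) = 1
P(0) × (1.0000 + 0.37288 + 0.78305 + 0.10519 + 0.021979) = 1
P(0) × 2.2831 = 1
P(0) = 1/2.2831 = 0.4380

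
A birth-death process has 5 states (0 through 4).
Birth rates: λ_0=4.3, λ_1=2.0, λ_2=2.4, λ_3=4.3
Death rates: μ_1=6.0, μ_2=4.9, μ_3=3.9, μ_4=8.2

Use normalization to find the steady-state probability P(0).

Ratios P(n)/P(0) = (λ₀···λₙ₋₁)/(μ₁···μₙ):
P(1)/P(0) = (4.3)/(6.0) = 0.7167
P(2)/P(0) = (4.3×2.0)/(6.0×4.9) = 0.2925
P(3)/P(0) = (4.3×2.0×2.4)/(6.0×4.9×3.9) = 0.1800
P(4)/P(0) = (4.3×2.0×2.4×4.3)/(6.0×4.9×3.9×8.2) = 0.09440

Normalization: ∑ P(n) = 1
P(0) × (1.0000 + 0.7167 + 0.2925 + 0.1800 + 0.09440) = 1
P(0) × 2.2836 = 1
P(0) = 1/2.2836 = 0.4379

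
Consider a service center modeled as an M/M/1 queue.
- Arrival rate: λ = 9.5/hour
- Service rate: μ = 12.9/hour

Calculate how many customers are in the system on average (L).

ρ = λ/μ = 9.5/12.9 = 0.7364
For M/M/1: L = λ/(μ-λ)
L = 9.5/(12.9-9.5) = 9.5/3.40
L = 2.7941 customers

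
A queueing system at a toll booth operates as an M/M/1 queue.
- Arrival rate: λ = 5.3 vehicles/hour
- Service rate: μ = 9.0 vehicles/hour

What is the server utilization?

Server utilization: ρ = λ/μ
ρ = 5.3/9.0 = 0.5889
The server is busy 58.89% of the time.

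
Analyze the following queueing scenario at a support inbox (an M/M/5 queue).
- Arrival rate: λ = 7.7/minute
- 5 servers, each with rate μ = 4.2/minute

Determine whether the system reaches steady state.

Stability requires ρ = λ/(cμ) < 1
ρ = 7.7/(5 × 4.2) = 7.7/21.00 = 0.3667
Since 0.3667 < 1, the system is STABLE.
The servers are busy 36.67% of the time.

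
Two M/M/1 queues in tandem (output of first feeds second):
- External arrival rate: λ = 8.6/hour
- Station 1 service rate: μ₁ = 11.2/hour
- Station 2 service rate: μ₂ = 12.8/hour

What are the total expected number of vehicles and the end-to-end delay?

By Jackson's theorem, each station behaves as independent M/M/1.
Station 1: ρ₁ = 8.6/11.2 = 0.7679, L₁ = ρ₁/(1-ρ₁) = λ/(μ₁-λ) = 8.6/2.60 = 3.3077
Station 2: ρ₂ = 8.6/12.8 = 0.6719, L₂ = ρ₂/(1-ρ₂) = λ/(μ₂-λ) = 8.6/4.20 = 2.0476
Total: L = L₁ + L₂ = 3.3077 + 2.0476 = 5.3553
W = L/λ = 5.3553/8.6 = 0.6227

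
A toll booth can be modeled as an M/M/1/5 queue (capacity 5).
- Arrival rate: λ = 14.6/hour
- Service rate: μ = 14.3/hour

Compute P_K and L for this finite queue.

ρ = λ/μ = 14.6/14.3 = 1.02098
P₀ = (1-ρ)/(1-ρ^(K+1)) = (1-1.02098)/(1-1.02098^6) = -0.02098/-0.1327 = 0.1581
P_K = P₀×ρ^K = 0.1581 × 1.02098^5 = 0.1581 × 1.1094 = 0.1754
Blocking probability P_5 = 0.1754 (17.54%)
L = ρ[1 - (K+1)ρ^K + Kρ^(K+1)] / [(1-ρ)(1-ρ^(K+1))]
L = 1.02098 × (1 - 6×1.1093949 + 5×1.1326700) / ((1 - 1.02098) × (1 - 1.1326700)) = 2.5605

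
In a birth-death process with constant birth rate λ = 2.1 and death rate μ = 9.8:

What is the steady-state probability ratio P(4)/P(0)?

For constant rates: P(n)/P(0) = (λ/μ)^n
P(4)/P(0) = (2.1/9.8)^4 = 0.2142857^4 = 0.002108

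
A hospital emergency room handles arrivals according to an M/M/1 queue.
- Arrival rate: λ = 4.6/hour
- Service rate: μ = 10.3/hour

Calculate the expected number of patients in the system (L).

ρ = λ/μ = 4.6/10.3 = 0.4466
For M/M/1: L = λ/(μ-λ)
L = 4.6/(10.3-4.6) = 4.6/5.70
L = 0.8070 patients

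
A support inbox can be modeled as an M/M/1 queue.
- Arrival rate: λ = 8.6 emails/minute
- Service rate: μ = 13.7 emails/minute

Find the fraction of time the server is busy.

Server utilization: ρ = λ/μ
ρ = 8.6/13.7 = 0.6277
The server is busy 62.77% of the time.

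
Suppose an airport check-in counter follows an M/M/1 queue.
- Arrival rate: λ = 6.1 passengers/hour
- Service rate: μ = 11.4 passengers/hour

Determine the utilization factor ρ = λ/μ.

Server utilization: ρ = λ/μ
ρ = 6.1/11.4 = 0.5351
The server is busy 53.51% of the time.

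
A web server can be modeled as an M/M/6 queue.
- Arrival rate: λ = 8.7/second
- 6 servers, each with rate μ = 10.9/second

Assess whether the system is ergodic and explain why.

Stability requires ρ = λ/(cμ) < 1
ρ = 8.7/(6 × 10.9) = 8.7/65.40 = 0.1330
Since 0.1330 < 1, the system is STABLE.
The servers are busy 13.30% of the time.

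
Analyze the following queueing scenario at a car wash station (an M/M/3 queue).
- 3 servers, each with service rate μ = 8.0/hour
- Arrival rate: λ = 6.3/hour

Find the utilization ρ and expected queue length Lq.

Traffic intensity: ρ = λ/(cμ) = 6.3/(3×8.0) = 0.2625
Since ρ = 0.2625 < 1, system is stable.
Offered load a = λ/μ = cρ = 6.3/8.0 = 0.7875
P₀ = [ Σₙ₌₀^2 aⁿ/n! + a^3/(3!(1-ρ)) ]⁻¹
Σ = a^0/0! + a^1/1! + a^2/2! = 1.0000 + 0.7875 + 0.3101 = 2.0976
a^3/(3!(1-ρ)) = 0.4884/(6 × 0.7375) = 0.1104
P₀ = 1/(2.0976 + 0.1104) = 0.4529
Lq = P₀·a^3·ρ / (3!(1-ρ)²) = 0.4529 × 0.4884 × 0.2625 / (6 × 0.5439) = 0.01779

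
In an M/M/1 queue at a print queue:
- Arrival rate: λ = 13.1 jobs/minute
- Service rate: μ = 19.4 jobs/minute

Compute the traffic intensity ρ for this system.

Server utilization: ρ = λ/μ
ρ = 13.1/19.4 = 0.6753
The server is busy 67.53% of the time.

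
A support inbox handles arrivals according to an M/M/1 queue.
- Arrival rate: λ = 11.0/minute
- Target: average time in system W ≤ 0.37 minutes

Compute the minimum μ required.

For M/M/1: W = 1/(μ-λ)
Need W ≤ 0.37, so 1/(μ-λ) ≤ 0.37
μ - λ ≥ 1/0.37 = 2.7027
μ ≥ 11.0 + 2.7027 = 13.7027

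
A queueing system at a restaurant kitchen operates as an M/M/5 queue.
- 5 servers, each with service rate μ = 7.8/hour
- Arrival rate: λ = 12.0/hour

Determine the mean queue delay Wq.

Traffic intensity: ρ = λ/(cμ) = 12.0/(5×7.8) = 0.3077
Since ρ = 0.3077 < 1, system is stable.
Offered load a = λ/μ = cρ = 12.0/7.8 = 1.5385
P₀ = [ Σₙ₌₀^4 aⁿ/n! + a^5/(5!(1-ρ)) ]⁻¹
Σ = a^0/0! + a^1/1! + a^2/2! + a^3/3! + a^4/4! = 1.0000 + 1.5385 + 1.1834 + 0.6069 + 0.2334 = 4.5622
a^5/(5!(1-ρ)) = 8.6185/(120 × 0.6923) = 0.1037
P₀ = 1/(4.5622 + 0.1037) = 0.2143
Lq = P₀·a^5·ρ / (5!(1-ρ)²) = 0.21432 × 8.6185 × 0.30769 / (120 × 0.47929) = 0.009882
Wq = Lq/λ = 0.009882/12.0 = 0.0008235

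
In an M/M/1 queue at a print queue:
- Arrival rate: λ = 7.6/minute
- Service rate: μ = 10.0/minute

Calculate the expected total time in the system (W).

First, compute utilization: ρ = λ/μ = 7.6/10.0 = 0.7600
For M/M/1: W = 1/(μ-λ)
W = 1/(10.0-7.6) = 1/2.40
W = 0.4167 minutes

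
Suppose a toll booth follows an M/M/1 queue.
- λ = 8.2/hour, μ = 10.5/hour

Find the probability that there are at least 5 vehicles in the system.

ρ = λ/μ = 8.2/10.5 = 0.78095
P(N ≥ n) = ρⁿ
P(N ≥ 5) = 0.78095^5
P(N ≥ 5) = 0.2905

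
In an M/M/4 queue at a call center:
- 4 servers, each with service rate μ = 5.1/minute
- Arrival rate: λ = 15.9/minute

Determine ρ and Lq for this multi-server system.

Traffic intensity: ρ = λ/(cμ) = 15.9/(4×5.1) = 0.7794
Since ρ = 0.7794 < 1, system is stable.
Offered load a = λ/μ = cρ = 15.9/5.1 = 3.1176
P₀ = [ Σₙ₌₀^3 aⁿ/n! + a^4/(4!(1-ρ)) ]⁻¹
Σ = a^0/0! + a^1/1! + a^2/2! + a^3/3! = 1.00000 + 3.11765 + 4.85986 + 5.05044 = 14.0280
a^4/(4!(1-ρ)) = 94.4730/(24 × 0.220588) = 17.8449
P₀ = 1/(14.0280 + 17.8449) = 0.03137
Lq = P₀·a^4·ρ / (4!(1-ρ)²) = 0.0313747 × 94.4730 × 0.779412 / (24 × 0.0486592) = 1.9782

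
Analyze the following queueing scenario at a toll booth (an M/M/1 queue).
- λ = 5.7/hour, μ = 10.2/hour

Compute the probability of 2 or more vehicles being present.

ρ = λ/μ = 5.7/10.2 = 0.5588
P(N ≥ n) = ρⁿ
P(N ≥ 2) = 0.5588^2
P(N ≥ 2) = 0.3123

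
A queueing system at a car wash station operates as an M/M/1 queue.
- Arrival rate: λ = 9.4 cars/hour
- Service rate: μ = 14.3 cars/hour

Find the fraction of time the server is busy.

Server utilization: ρ = λ/μ
ρ = 9.4/14.3 = 0.6573
The server is busy 65.73% of the time.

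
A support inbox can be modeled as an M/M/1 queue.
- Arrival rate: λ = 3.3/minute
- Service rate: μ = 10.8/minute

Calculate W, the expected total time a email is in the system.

First, compute utilization: ρ = λ/μ = 3.3/10.8 = 0.3056
For M/M/1: W = 1/(μ-λ)
W = 1/(10.8-3.3) = 1/7.50
W = 0.1333 minutes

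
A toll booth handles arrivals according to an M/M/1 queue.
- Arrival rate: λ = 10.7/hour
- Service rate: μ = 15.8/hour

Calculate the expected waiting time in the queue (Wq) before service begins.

First, compute utilization: ρ = λ/μ = 10.7/15.8 = 0.6772
For M/M/1: Wq = λ/(μ(μ-λ))
Wq = 10.7/(15.8 × (15.8-10.7))
Wq = 10.7/(15.8 × 5.10)
Wq = 0.1328 hours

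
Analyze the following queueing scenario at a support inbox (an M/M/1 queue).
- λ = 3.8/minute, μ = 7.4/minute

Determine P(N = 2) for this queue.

ρ = λ/μ = 3.8/7.4 = 0.5135
P(n) = (1-ρ)ρⁿ
P(2) = (1-0.5135) × 0.5135^2
P(2) = 0.4865 × 0.2637
P(2) = 0.1283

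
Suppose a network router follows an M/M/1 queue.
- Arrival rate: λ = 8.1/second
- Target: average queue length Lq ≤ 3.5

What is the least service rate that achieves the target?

For M/M/1: Lq = λ²/(μ(μ-λ))
Need Lq ≤ 3.5, i.e. μ(μ-λ) ≥ λ²/3.5
μ² - 8.1μ - 65.61/3.5 ≥ 0  →  μ² - 8.1μ - 18.745714 ≥ 0
Quadratic formula (positive root): μ = [λ + √(λ² + 4×18.745714)]/2
Discriminant: 65.61 + 4×18.745714 = 140.5929, √140.5929 = 11.8572
μ ≥ (8.1 + 11.8572)/2 = 9.9786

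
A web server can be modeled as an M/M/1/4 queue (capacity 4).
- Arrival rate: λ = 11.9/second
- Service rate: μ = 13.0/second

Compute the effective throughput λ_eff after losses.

ρ = λ/μ = 11.9/13.0 = 0.9154
P₀ = (1-ρ)/(1-ρ^(K+1)) = (1-0.9154)/(1-0.9154^5) = 0.08460/0.3572 = 0.2368
P_K = P₀×ρ^K = 0.2368 × 0.9154^4 = 0.2368 × 0.7022 = 0.1663
λ_eff = λ(1-P_K) = 11.9 × (1 - 0.166283) = 11.9 × 0.833717 = 9.9212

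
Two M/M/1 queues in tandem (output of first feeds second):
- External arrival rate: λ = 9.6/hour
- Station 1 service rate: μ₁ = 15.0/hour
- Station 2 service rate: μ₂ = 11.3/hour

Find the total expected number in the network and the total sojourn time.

By Jackson's theorem, each station behaves as independent M/M/1.
Station 1: ρ₁ = 9.6/15.0 = 0.6400, L₁ = ρ₁/(1-ρ₁) = λ/(μ₁-λ) = 9.6/5.40 = 1.77778
Station 2: ρ₂ = 9.6/11.3 = 0.8496, L₂ = ρ₂/(1-ρ₂) = λ/(μ₂-λ) = 9.6/1.70 = 5.64706
Total: L = L₁ + L₂ = 1.77778 + 5.64706 = 7.4248
W = L/λ = 7.4248/9.6 = 0.7734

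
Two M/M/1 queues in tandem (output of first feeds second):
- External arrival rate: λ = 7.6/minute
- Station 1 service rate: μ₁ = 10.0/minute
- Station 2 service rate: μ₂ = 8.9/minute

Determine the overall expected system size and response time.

By Jackson's theorem, each station behaves as independent M/M/1.
Station 1: ρ₁ = 7.6/10.0 = 0.7600, L₁ = ρ₁/(1-ρ₁) = λ/(μ₁-λ) = 7.6/2.40 = 3.16667
Station 2: ρ₂ = 7.6/8.9 = 0.8539, L₂ = ρ₂/(1-ρ₂) = λ/(μ₂-λ) = 7.6/1.30 = 5.84615
Total: L = L₁ + L₂ = 3.16667 + 5.84615 = 9.0128
W = L/λ = 9.0128/7.6 = 1.1859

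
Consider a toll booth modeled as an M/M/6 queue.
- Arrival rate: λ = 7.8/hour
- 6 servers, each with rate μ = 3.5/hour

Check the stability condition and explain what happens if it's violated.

Stability requires ρ = λ/(cμ) < 1
ρ = 7.8/(6 × 3.5) = 7.8/21.00 = 0.3714
Since 0.3714 < 1, the system is STABLE.
The servers are busy 37.14% of the time.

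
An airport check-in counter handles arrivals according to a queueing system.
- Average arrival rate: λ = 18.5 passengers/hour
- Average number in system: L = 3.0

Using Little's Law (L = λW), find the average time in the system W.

Little's Law: L = λW, so W = L/λ
W = 3.0/18.5 = 0.1622 hours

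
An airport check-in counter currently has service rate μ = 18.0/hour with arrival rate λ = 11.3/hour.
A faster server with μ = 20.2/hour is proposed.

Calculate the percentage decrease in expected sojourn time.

System 1: ρ₁ = 11.3/18.0 = 0.6278, W₁ = 1/(18.0-11.3) = 0.1493
System 2: ρ₂ = 11.3/20.2 = 0.5594, W₂ = 1/(20.2-11.3) = 0.1124
Improvement: (W₁-W₂)/W₁ = (0.1493-0.1124)/0.1493 = 24.72%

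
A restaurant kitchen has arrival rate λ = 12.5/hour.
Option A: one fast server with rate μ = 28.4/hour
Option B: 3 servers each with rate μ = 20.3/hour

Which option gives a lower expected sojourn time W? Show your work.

Option A: single server μ = 28.4 (M/M/1)
  ρ_A = 12.5/28.4 = 0.4401
  W_A = 1/(μ-λ) = 1/(28.4-12.5) = 1/15.90 = 0.06289

Option B: 3 servers μ = 20.3 (M/M/3)
  ρ_B = λ/(cμ) = 12.5/(3×20.3) = 0.2053
  Offered load a = λ/μ = cρ = 12.5/20.3 = 0.6158
  P₀ = [ Σₙ₌₀^2 aⁿ/n! + a^3/(3!(1-ρ)) ]⁻¹
  Σ = a^0/0! + a^1/1! + a^2/2! = 1.0000 + 0.61576 + 0.18958 = 1.8053
  a^3/(3!(1-ρ)) = 0.23348/(6 × 0.79475) = 0.04896
  P₀ = 1/(1.8053 + 0.04896) = 0.5393
  Lq = P₀·a^3·ρ / (3!(1-ρ)²) = 0.53928 × 0.23348 × 0.20525 / (6 × 0.63162) = 0.006819
  Wq_B = Lq/λ = 0.0068194/12.5 = 0.0005456
  W_B = Wq_B + 1/μ = 0.0005456 + 0.04926 = 0.04981

Since W_B = 0.04981 < W_A = 0.06289, Option B (multiple servers) has the shorter time in system.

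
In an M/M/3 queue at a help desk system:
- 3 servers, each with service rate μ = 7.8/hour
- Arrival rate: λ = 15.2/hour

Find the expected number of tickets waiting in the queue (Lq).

Traffic intensity: ρ = λ/(cμ) = 15.2/(3×7.8) = 0.6496
Since ρ = 0.6496 < 1, system is stable.
Offered load a = λ/μ = cρ = 15.2/7.8 = 1.9487
P₀ = [ Σₙ₌₀^2 aⁿ/n! + a^3/(3!(1-ρ)) ]⁻¹
Σ = a^0/0! + a^1/1! + a^2/2! = 1.0000 + 1.9487 + 1.8988 = 4.8475
a^3/(3!(1-ρ)) = 7.4003/(6 × 0.35043) = 3.5196
P₀ = 1/(4.8475 + 3.5196) = 0.1195
Lq = P₀·a^3·ρ / (3!(1-ρ)²) = 0.1195 × 7.4003 × 0.6496 / (6 × 0.1228) = 0.7797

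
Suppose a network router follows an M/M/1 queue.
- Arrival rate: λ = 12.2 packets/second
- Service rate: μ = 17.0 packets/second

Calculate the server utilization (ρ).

Server utilization: ρ = λ/μ
ρ = 12.2/17.0 = 0.7176
The server is busy 71.76% of the time.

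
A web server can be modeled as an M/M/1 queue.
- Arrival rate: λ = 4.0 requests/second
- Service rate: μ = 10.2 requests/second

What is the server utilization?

Server utilization: ρ = λ/μ
ρ = 4.0/10.2 = 0.3922
The server is busy 39.22% of the time.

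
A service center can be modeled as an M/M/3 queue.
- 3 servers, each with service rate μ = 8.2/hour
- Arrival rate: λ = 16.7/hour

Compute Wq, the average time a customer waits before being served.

Traffic intensity: ρ = λ/(cμ) = 16.7/(3×8.2) = 0.6789
Since ρ = 0.6789 < 1, system is stable.
Offered load a = λ/μ = cρ = 16.7/8.2 = 2.0366
P₀ = [ Σₙ₌₀^2 aⁿ/n! + a^3/(3!(1-ρ)) ]⁻¹
Σ = a^0/0! + a^1/1! + a^2/2! = 1.0000 + 2.0366 + 2.0738 = 5.1104
a^3/(3!(1-ρ)) = 8.4471/(6 × 0.32114) = 4.3839
P₀ = 1/(5.1104 + 4.3839) = 0.1053
Lq = P₀·a^3·ρ / (3!(1-ρ)²) = 0.10533 × 8.4471 × 0.67886 / (6 × 0.10313) = 0.9761
Wq = Lq/λ = 0.9761/16.7 = 0.05845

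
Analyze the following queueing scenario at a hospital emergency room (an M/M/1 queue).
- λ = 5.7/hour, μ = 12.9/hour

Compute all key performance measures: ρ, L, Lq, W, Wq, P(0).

Step 1: ρ = λ/μ = 5.7/12.9 = 0.4419
Step 2: L = λ/(μ-λ) = 5.7/7.20 = 0.7917
Step 3: Lq = λ²/(μ(μ-λ)) = 32.49/(12.9×7.20) = 0.3498
Step 4: W = 1/(μ-λ) = 1/7.20 = 0.1389
Step 5: Wq = λ/(μ(μ-λ)) = 5.7/(12.9×7.20) = 0.06137
Step 6: P(0) = 1-ρ = 0.5581
Verify: L = λW = 5.7×0.1389 = 0.7917 ✔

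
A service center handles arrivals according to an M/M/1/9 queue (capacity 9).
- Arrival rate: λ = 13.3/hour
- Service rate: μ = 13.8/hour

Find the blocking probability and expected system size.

ρ = λ/μ = 13.3/13.8 = 0.963768
P₀ = (1-ρ)/(1-ρ^(K+1)) = (1-0.963768)/(1-0.963768^10) = 0.03623/0.3086 = 0.1174
P_K = P₀×ρ^K = 0.1174 × 0.963768^9 = 0.1174 × 0.7174 = 0.08422
Blocking probability P_9 = 0.08422 (8.42%)
L = ρ[1 - (K+1)ρ^K + Kρ^(K+1)] / [(1-ρ)(1-ρ^(K+1))]
L = 0.963768 × (1 - 10×0.7173854 + 9×0.6913931) / ((1 - 0.963768) × (1 - 0.6913931)) = 4.1962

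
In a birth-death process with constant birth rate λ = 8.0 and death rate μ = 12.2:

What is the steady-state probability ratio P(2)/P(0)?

For constant rates: P(n)/P(0) = (λ/μ)^n
P(2)/P(0) = (8.0/12.2)^2 = 0.65574^2 = 0.4300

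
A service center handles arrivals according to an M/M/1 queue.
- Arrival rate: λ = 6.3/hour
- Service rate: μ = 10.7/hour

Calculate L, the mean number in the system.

ρ = λ/μ = 6.3/10.7 = 0.5888
For M/M/1: L = λ/(μ-λ)
L = 6.3/(10.7-6.3) = 6.3/4.40
L = 1.4318 customers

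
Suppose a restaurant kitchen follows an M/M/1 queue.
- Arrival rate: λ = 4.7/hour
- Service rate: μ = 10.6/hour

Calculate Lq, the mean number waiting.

ρ = λ/μ = 4.7/10.6 = 0.4434
For M/M/1: Lq = λ²/(μ(μ-λ))
Lq = 22.09/(10.6 × 5.90)
Lq = 0.3532 orders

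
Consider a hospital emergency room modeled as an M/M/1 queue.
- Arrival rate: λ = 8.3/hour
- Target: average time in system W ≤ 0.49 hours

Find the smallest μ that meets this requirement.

For M/M/1: W = 1/(μ-λ)
Need W ≤ 0.49, so 1/(μ-λ) ≤ 0.49
μ - λ ≥ 1/0.49 = 2.0408
μ ≥ 8.3 + 2.0408 = 10.3408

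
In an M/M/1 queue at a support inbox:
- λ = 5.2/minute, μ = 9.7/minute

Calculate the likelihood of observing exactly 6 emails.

ρ = λ/μ = 5.2/9.7 = 0.5361
P(n) = (1-ρ)ρⁿ
P(6) = (1-0.5361) × 0.5361^6
P(6) = 0.4639 × 0.02374
P(6) = 0.01101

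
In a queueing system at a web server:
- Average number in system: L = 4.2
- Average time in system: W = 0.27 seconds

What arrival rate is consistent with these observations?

Little's Law: L = λW, so λ = L/W
λ = 4.2/0.27 = 15.5556 requests/second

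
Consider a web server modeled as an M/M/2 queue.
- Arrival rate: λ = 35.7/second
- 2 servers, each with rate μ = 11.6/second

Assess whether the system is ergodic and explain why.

Stability requires ρ = λ/(cμ) < 1
ρ = 35.7/(2 × 11.6) = 35.7/23.20 = 1.5388
Since 1.5388 ≥ 1, the system is UNSTABLE.
Need c > λ/μ = 35.7/11.6 = 3.08.
Minimum servers needed: c = 4.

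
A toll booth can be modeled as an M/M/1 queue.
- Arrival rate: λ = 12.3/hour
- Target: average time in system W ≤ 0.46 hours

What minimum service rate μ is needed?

For M/M/1: W = 1/(μ-λ)
Need W ≤ 0.46, so 1/(μ-λ) ≤ 0.46
μ - λ ≥ 1/0.46 = 2.1739
μ ≥ 12.3 + 2.1739 = 14.4739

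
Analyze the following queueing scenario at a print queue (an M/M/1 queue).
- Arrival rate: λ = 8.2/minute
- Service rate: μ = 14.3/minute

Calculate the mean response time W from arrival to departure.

First, compute utilization: ρ = λ/μ = 8.2/14.3 = 0.5734
For M/M/1: W = 1/(μ-λ)
W = 1/(14.3-8.2) = 1/6.10
W = 0.1639 minutes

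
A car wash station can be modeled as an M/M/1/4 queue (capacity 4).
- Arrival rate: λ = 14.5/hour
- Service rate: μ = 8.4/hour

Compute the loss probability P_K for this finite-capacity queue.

ρ = λ/μ = 14.5/8.4 = 1.7262
P₀ = (1-ρ)/(1-ρ^(K+1)) = (1-1.7262)/(1-1.7262^5) = -0.7262/-14.3269 = 0.05069
P_K = P₀×ρ^K = 0.05069 × 1.7262^4 = 0.05069 × 8.8790 = 0.4501
Blocking probability = 45.01%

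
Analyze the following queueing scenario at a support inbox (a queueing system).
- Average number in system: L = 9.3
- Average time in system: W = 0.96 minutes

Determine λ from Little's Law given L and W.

Little's Law: L = λW, so λ = L/W
λ = 9.3/0.96 = 9.6875 emails/minute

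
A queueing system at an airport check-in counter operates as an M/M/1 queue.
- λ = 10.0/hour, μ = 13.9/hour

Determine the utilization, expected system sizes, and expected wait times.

Step 1: ρ = λ/μ = 10.0/13.9 = 0.7194
Step 2: L = λ/(μ-λ) = 10.0/3.90 = 2.5641
Step 3: Lq = λ²/(μ(μ-λ)) = 100.00/(13.9×3.90) = 1.8447
Step 4: W = 1/(μ-λ) = 1/3.90 = 0.25641
Step 5: Wq = λ/(μ(μ-λ)) = 10.0/(13.9×3.90) = 0.1845
Step 6: P(0) = 1-ρ = 0.2806
Verify: L = λW = 10.0×0.25641 = 2.5641 ✔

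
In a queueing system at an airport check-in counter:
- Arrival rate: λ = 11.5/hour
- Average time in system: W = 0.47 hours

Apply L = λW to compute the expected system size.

Little's Law: L = λW
L = 11.5 × 0.47 = 5.4050 passengers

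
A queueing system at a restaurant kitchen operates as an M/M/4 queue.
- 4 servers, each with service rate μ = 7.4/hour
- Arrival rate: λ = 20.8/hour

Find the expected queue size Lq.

Traffic intensity: ρ = λ/(cμ) = 20.8/(4×7.4) = 0.7027
Since ρ = 0.7027 < 1, system is stable.
Offered load a = λ/μ = cρ = 20.8/7.4 = 2.8108
P₀ = [ Σₙ₌₀^3 aⁿ/n! + a^4/(4!(1-ρ)) ]⁻¹
Σ = a^0/0! + a^1/1! + a^2/2! + a^3/3! = 1.0000 + 2.8108 + 3.9503 + 3.7012 = 11.4623
a^4/(4!(1-ρ)) = 62.4204/(24 × 0.297297) = 8.7483
P₀ = 1/(11.4623 + 8.7483) = 0.04948
Lq = P₀·a^4·ρ / (4!(1-ρ)²) = 0.04948 × 62.4204 × 0.7027 / (24 × 0.08839) = 1.0231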